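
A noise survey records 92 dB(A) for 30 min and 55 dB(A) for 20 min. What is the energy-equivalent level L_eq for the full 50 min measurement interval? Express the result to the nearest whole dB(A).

90 dB(A)

Weight each interval's intensity by its duration and average over T = 50 min:
Σ tᵢ·10^(Lᵢ/10) = 30·10^(92/10) + 20·10^(55/10) = 4.755e+10.
L_eq = 10·log₁₀(4.755e+10/50) = 89.78 dB(A).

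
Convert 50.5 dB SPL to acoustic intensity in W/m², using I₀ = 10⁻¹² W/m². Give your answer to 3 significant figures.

1.12e-07 W/m²

I = I₀·10^(L/10) = 10⁻¹² × 10^(50.5/10) = 10^(-6.950).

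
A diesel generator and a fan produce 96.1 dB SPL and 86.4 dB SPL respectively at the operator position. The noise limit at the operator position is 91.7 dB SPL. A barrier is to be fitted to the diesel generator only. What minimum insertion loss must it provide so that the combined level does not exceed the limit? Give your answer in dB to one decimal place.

The untreated sources together contribute 10^(86.4/10) = 4.365e+08, i.e. 86.40 dB SPL.
To meet 91.7 dB SPL overall, the treated diesel generator may contribute at most 10^(91.7/10) − 4.365e+08 = 1.043e+09, i.e. 90.18 dB SPL.
So the diesel generator must be reduced from 96.1 to 90.18 dB SPL: IL = 5.92 dB.

5.9 dB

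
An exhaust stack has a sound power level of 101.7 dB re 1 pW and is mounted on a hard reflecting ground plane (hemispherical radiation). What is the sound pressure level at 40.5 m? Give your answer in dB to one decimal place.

61.6 dB

The power spreads over a hemisphere of area 2π·r², so L_p = L_w − 10·log₁₀(2π·r²).
2π·r² = 1.031e+04 m², 10·log₁₀ of that is 40.131 dB.
L_p = 101.7 − 40.131 = 61.57 dB.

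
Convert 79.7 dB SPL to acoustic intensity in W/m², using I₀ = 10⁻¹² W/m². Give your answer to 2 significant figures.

9.3e-05 W/m²

I = I₀·10^(L/10) = 10⁻¹² × 10^(79.7/10) = 10^(-4.030).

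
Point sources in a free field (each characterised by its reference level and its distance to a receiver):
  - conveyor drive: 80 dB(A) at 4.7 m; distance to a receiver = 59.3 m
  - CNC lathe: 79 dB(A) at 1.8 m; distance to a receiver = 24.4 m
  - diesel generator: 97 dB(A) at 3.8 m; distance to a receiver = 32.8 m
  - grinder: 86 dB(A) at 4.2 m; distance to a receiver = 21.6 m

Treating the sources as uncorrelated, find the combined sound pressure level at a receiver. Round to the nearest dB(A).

79 dB(A)

Propagate each source to the receiver with L = L_ref − 20·log₁₀(r/r_ref), then add intensities.
conveyor drive: 80 − 20·log₁₀(59.3/4.7) = 80 − 22.02 = 57.98 dB(A).
CNC lathe: 79 − 20·log₁₀(24.4/1.8) = 79 − 22.64 = 56.36 dB(A).
diesel generator: 97 − 20·log₁₀(32.8/3.8) = 97 − 18.72 = 78.28 dB(A).
grinder: 86 − 20·log₁₀(21.6/4.2) = 86 − 14.22 = 71.78 dB(A).
Σ 10^(L/10) = 8.338e+07 → L_total = 10·log₁₀(8.338e+07) = 79.21 dB(A).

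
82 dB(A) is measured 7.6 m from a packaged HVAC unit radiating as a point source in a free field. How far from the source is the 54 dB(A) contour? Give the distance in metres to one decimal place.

190.9 m

Point-source spreading drops the level by 20·log₁₀(r₂/r₁); inverting, r₂/r₁ = 10^(ΔL/20).
r₂ = 7.6·10^((82−54)/20) = 7.6·10^(28.0/20) = 190.90 m.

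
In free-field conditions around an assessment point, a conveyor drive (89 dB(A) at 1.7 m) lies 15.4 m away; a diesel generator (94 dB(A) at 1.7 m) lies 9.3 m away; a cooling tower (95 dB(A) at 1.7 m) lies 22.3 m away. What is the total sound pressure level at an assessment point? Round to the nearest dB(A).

80 dB(A)

First find each source's level at the receiver (point-source: −20·log₁₀(r/r_ref)), then combine on an intensity basis.
conveyor drive: 89 − 20·log₁₀(15.4/1.7) = 89 − 19.14 = 69.86 dB(A).
diesel generator: 94 − 20·log₁₀(9.3/1.7) = 94 − 14.76 = 79.24 dB(A).
cooling tower: 95 − 20·log₁₀(22.3/1.7) = 95 − 22.36 = 72.64 dB(A).
Σ 10^(L/10) = 1.120e+08 → L_total = 10·log₁₀(1.120e+08) = 80.49 dB(A).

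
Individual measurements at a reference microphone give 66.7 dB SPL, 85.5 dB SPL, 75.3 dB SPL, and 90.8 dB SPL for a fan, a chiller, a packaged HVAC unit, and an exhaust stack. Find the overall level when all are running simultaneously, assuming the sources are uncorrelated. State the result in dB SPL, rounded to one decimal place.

92.0 dB SPL

Incoherent sources combine by intensity addition: L_total = 10·log₁₀(Σ 10^(L_i/10)).
Σ 10^(L/10) = 10^(66.7/10) + 10^(85.5/10) + 10^(75.3/10) + 10^(90.8/10) = 1.596e+09.
L_total = 10·log₁₀(1.596e+09) = 92.03 dB SPL.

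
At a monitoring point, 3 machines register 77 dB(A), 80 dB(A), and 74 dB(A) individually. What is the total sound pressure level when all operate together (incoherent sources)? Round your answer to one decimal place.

82.4 dB(A)

For uncorrelated sources the intensities add, so convert each level to linear form, sum, and take 10·log₁₀ of the total.
Σ 10^(L/10) = 10^(77/10) + 10^(80/10) + 10^(74/10) = 1.752e+08.
L_total = 10·log₁₀(1.752e+08) = 82.44 dB(A).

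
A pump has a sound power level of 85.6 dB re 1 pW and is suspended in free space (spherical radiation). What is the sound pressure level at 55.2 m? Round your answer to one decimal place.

Free-field spherical radiation: L_p = L_w − 10·log₁₀(4π·r²), r = 55.2 m.
4π·r² = 3.829e+04 m², 10·log₁₀ of that is 45.831 dB.
L_p = 85.6 − 45.831 = 39.77 dB.

39.8 dB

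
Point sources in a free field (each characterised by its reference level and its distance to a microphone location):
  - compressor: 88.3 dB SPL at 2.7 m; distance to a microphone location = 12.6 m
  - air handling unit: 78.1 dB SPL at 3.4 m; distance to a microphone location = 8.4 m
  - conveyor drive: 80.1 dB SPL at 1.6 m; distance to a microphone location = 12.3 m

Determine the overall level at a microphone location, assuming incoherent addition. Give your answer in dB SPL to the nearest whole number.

Apply inverse-square spreading to bring every level to the receiver, then sum 10^(L/10).
compressor: 88.3 − 20·log₁₀(12.6/2.7) = 88.3 − 13.38 = 74.92 dB SPL.
air handling unit: 78.1 − 20·log₁₀(8.4/3.4) = 78.1 − 7.86 = 70.24 dB SPL.
conveyor drive: 80.1 − 20·log₁₀(12.3/1.6) = 80.1 − 17.72 = 62.38 dB SPL.
Σ 10^(L/10) = 4.335e+07 → L_total = 10·log₁₀(4.335e+07) = 76.37 dB SPL.

76 dB SPL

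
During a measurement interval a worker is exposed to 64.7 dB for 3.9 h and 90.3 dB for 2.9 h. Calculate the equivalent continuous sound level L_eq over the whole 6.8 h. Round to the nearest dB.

87 dB

The energy average is taken in the linear domain: L_eq = 10·log₁₀[(Σ tᵢ·10^(Lᵢ/10))/T], T = 6.8 h.
Σ tᵢ·10^(Lᵢ/10) = 3.9·10^(64.7/10) + 2.9·10^(90.3/10) = 3.119e+09.
L_eq = 10·log₁₀(3.119e+09/6.8) = 86.61 dB.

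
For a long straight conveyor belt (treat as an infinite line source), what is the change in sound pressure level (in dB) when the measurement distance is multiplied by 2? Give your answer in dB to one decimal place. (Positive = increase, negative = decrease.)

-3.0 dB

A line source loses 3 dB per doubling of distance; generally ΔL = −10·log₁₀(r₂/r₁).
ΔL = −10·log₁₀(2) = -3.01 dB.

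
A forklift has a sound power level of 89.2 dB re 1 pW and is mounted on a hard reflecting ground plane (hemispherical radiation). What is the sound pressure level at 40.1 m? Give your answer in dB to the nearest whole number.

L_p = L_w − 10·log₁₀(2π·r²) with r = 40.1 m.
2π·r² = 1.01e+04 m², 10·log₁₀ of that is 40.045 dB.
L_p = 89.2 − 40.045 = 49.16 dB.

49 dB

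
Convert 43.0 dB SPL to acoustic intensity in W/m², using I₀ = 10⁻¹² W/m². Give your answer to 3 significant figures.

2.00e-08 W/m²

L = 10·log₁₀(I/I₀) ⇒ I = I₀·10^(L/10) = 10⁻¹² × 10^4.30.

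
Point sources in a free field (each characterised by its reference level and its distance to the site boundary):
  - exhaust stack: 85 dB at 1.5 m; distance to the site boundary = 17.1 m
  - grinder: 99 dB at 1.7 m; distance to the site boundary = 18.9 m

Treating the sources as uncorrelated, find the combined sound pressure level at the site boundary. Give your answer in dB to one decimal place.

78.2 dB

First find each source's level at the receiver (point-source: −20·log₁₀(r/r_ref)), then combine on an intensity basis.
exhaust stack: 85 − 20·log₁₀(17.1/1.5) = 85 − 21.14 = 63.86 dB.
grinder: 99 − 20·log₁₀(18.9/1.7) = 99 − 20.92 = 78.08 dB.
Σ 10^(L/10) = 6.670e+07 → L_total = 10·log₁₀(6.670e+07) = 78.24 dB.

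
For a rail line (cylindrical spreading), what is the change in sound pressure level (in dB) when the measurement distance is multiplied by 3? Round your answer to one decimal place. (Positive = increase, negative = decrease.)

-4.8 dB

Line-source spreading: ΔL = −10·log₁₀(r₂/r₁).
ΔL = −10·log₁₀(3) = -4.77 dB.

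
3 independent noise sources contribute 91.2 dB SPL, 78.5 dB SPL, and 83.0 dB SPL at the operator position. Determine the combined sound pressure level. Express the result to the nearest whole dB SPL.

92 dB SPL

Incoherent sources combine by intensity addition: L_total = 10·log₁₀(Σ 10^(L_i/10)).
Σ 10^(L/10) = 10^(91.2/10) + 10^(78.5/10) + 10^(83.0/10) = 1.589e+09.
L_total = 10·log₁₀(1.589e+09) = 92.01 dB SPL.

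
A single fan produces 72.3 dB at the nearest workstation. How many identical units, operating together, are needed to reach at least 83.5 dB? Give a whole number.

N identical sources give L₁ + 10·log₁₀ N, so require 10·log₁₀ N ≥ 83.5 − 72.3 = 11.2 dB.
N ≥ 10^(11.2/10) = 13.183, so N = 14.

14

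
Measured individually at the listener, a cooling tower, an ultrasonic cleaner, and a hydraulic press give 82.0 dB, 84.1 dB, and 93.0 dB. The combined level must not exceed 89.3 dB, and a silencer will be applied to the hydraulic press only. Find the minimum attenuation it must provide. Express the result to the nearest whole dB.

7 dB

Fixed contribution from the other sources: Σ 10^(L/10) = 10^(82.0/10) + 10^(84.1/10) = 4.155e+08 (86.19 dB).
To meet 89.3 dB overall, the treated hydraulic press may contribute at most 10^(89.3/10) − 4.155e+08 = 4.356e+08, i.e. 86.39 dB.
Required insertion loss = 93.0 − 86.39 = 6.61 dB.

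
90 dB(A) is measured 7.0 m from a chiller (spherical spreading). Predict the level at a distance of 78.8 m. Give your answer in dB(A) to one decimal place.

69.0 dB(A)

Spherical spreading from a point source gives a 20·log₁₀(r₂/r₁) drop.
L₂ = 90 − 20·log₁₀(78.8/7.0) = 90 − 21.029 = 68.97 dB(A).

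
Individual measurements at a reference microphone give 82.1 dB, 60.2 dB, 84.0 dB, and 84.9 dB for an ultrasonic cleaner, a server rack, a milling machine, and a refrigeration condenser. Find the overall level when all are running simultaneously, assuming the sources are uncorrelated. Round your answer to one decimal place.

For uncorrelated sources the intensities add, so convert each level to linear form, sum, and take 10·log₁₀ of the total.
Σ 10^(L/10) = 10^(82.1/10) + 10^(60.2/10) + 10^(84.0/10) + 10^(84.9/10) = 7.234e+08.
L_total = 10·log₁₀(7.234e+08) = 88.59 dB.

88.6 dB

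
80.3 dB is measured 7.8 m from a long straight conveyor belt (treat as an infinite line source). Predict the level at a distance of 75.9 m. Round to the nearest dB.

70 dB

Line-source attenuation: ΔL = 10·log₁₀(r₂/r₁) = 10·log₁₀(75.9/7.8) = 9.881 dB.
L₂ = 80.3 − 10·log₁₀(75.9/7.8) = 80.3 − 9.881 = 70.42 dB.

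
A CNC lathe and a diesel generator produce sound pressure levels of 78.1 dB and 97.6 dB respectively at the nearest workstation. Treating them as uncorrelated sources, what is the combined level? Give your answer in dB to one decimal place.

Incoherent sources combine by intensity addition: L_total = 10·log₁₀(Σ 10^(L_i/10)).
Σ 10^(L/10) = 10^(78.1/10) + 10^(97.6/10) = 5.819e+09.
L_total = 10·log₁₀(5.819e+09) = 97.65 dB.

97.6 dB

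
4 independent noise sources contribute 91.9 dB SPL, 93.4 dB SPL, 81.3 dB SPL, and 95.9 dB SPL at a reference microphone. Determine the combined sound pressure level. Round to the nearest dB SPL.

99 dB SPL

For uncorrelated sources the intensities add, so convert each level to linear form, sum, and take 10·log₁₀ of the total.
Σ 10^(L/10) = 10^(91.9/10) + 10^(93.4/10) + 10^(81.3/10) + 10^(95.9/10) = 7.762e+09.
L_total = 10·log₁₀(7.762e+09) = 98.90 dB SPL.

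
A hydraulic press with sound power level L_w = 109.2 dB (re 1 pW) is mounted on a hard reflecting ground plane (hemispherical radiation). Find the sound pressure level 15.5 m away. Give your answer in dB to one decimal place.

77.4 dB

The power spreads over a hemisphere of area 2π·r², so L_p = L_w − 10·log₁₀(2π·r²).
2π·r² = 1510 m², 10·log₁₀ of that is 31.788 dB.
L_p = 109.2 − 31.788 = 77.41 dB.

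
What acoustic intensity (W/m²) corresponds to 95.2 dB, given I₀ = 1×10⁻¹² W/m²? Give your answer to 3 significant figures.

I = I₀·10^(L/10) = 10⁻¹² × 10^(95.2/10) = 10^(-2.480).

0.00331 W/m²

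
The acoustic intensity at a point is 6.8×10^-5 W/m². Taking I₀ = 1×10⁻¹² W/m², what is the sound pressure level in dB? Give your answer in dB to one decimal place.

78.3 dB

I/I₀ = 6.8×10^-5/10⁻¹² = 6.8×10^7, and L = 10·log₁₀(I/I₀).
L = 10·(0.8325 + 7) = 78.33 dB.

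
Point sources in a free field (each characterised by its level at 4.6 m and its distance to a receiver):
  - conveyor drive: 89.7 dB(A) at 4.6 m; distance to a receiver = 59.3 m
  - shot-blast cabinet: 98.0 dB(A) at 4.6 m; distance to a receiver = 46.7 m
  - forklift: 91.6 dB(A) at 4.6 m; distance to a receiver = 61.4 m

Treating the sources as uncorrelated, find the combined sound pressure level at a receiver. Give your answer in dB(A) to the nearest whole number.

79 dB(A)

Apply inverse-square spreading to bring every level to the receiver, then sum 10^(L/10).
conveyor drive: 89.7 − 20·log₁₀(59.3/4.6) = 89.7 − 22.21 = 67.49 dB(A).
shot-blast cabinet: 98.0 − 20·log₁₀(46.7/4.6) = 98.0 − 20.13 = 77.87 dB(A).
forklift: 91.6 − 20·log₁₀(61.4/4.6) = 91.6 − 22.51 = 69.09 dB(A).
Σ 10^(L/10) = 7.495e+07 → L_total = 10·log₁₀(7.495e+07) = 78.75 dB(A).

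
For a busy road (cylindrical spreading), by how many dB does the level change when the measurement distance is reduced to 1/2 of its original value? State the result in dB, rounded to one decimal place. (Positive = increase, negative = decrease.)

+3.0 dB

Line-source spreading: ΔL = −10·log₁₀(r₂/r₁).
ΔL = −10·log₁₀(0.5) = +3.01 dB.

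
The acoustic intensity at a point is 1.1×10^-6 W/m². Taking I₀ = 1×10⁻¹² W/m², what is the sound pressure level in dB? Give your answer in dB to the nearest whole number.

60 dB

I/I₀ = 1.1×10^-6/10⁻¹² = 1.1×10^6, and L = 10·log₁₀(I/I₀).
L = 10·(0.0414 + 6) = 60.41 dB.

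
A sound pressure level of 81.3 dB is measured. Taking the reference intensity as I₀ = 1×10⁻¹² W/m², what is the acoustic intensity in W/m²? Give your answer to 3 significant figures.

0.000135 W/m²

I = I₀·10^(L/10) = 10⁻¹² × 10^(81.3/10) = 10^(-3.870).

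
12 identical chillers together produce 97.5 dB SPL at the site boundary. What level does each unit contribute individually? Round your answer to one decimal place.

86.7 dB SPL

Dividing the total intensity by 12 lowers the level by 10·log₁₀ 12 = 10.792 dB: L₁ = 97.5 − 10.792.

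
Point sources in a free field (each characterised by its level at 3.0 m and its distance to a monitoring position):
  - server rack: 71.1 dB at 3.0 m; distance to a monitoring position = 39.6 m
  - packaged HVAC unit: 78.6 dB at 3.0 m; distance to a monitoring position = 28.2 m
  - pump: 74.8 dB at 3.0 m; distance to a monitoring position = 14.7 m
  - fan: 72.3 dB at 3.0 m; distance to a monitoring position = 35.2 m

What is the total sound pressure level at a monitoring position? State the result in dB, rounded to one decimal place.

63.6 dB

First find each source's level at the receiver (point-source: −20·log₁₀(r/r_ref)), then combine on an intensity basis.
server rack: 71.1 − 20·log₁₀(39.6/3.0) = 71.1 − 22.41 = 48.69 dB.
packaged HVAC unit: 78.6 − 20·log₁₀(28.2/3.0) = 78.6 − 19.46 = 59.14 dB.
pump: 74.8 − 20·log₁₀(14.7/3.0) = 74.8 − 13.80 = 61.00 dB.
fan: 72.3 − 20·log₁₀(35.2/3.0) = 72.3 − 21.39 = 50.91 dB.
Σ 10^(L/10) = 2.275e+06 → L_total = 10·log₁₀(2.275e+06) = 63.57 dB.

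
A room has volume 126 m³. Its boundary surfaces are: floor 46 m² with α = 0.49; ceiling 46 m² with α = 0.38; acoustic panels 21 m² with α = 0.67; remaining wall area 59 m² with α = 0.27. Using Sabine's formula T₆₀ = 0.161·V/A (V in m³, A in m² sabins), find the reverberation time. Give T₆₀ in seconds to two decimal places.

0.29 s

A = Σ Sᵢαᵢ = 46·0.49 + 46·0.38 + 21·0.67 + 59·0.27 = 70.02 m².
T₆₀ = 0.161·V/A = 0.161·126/70.02 = 0.290 s.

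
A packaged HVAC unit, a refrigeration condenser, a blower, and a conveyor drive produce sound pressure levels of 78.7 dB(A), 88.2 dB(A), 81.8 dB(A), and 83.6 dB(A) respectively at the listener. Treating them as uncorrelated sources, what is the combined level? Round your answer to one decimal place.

Incoherent sources combine by intensity addition: L_total = 10·log₁₀(Σ 10^(L_i/10)).
Σ 10^(L/10) = 10^(78.7/10) + 10^(88.2/10) + 10^(81.8/10) + 10^(83.6/10) = 1.115e+09.
L_total = 10·log₁₀(1.115e+09) = 90.47 dB(A).

90.5 dB(A)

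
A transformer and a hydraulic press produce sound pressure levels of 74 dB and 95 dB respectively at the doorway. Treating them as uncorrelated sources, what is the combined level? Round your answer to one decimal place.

For uncorrelated sources the intensities add, so convert each level to linear form, sum, and take 10·log₁₀ of the total.
Σ 10^(L/10) = 10^(74/10) + 10^(95/10) = 3.187e+09.
L_total = 10·log₁₀(3.187e+09) = 95.03 dB.

95.0 dB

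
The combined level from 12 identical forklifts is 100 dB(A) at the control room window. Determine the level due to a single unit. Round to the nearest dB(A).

Dividing the total intensity by 12 lowers the level by 10·log₁₀ 12 = 10.792 dB: L₁ = 100 − 10.792.

89 dB(A)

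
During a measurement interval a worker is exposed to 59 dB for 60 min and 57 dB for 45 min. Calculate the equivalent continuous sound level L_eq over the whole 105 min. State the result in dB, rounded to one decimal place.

58.3 dB

Weight each interval's intensity by its duration and average over T = 105 min:
Σ tᵢ·10^(Lᵢ/10) = 60·10^(59/10) + 45·10^(57/10) = 7.021e+07.
L_eq = 10·log₁₀(7.021e+07/105) = 58.25 dB.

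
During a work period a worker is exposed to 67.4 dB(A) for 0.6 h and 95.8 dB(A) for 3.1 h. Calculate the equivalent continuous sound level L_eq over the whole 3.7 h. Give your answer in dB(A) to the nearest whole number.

95 dB(A)

Weight each interval's intensity by its duration and average over T = 3.7 h:
Σ tᵢ·10^(Lᵢ/10) = 0.6·10^(67.4/10) + 3.1·10^(95.8/10) = 1.179e+10.
L_eq = 10·log₁₀(1.179e+10/3.7) = 95.03 dB(A).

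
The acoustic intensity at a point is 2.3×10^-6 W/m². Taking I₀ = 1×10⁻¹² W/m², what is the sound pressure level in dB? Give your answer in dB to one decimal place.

L = 10·log₁₀(I/I₀) = 10·log₁₀(2.3×10^-6/10⁻¹²) = 10·log₁₀(2.3×10^6).
L = 10·(0.3617 + 6) = 63.62 dB.

63.6 dB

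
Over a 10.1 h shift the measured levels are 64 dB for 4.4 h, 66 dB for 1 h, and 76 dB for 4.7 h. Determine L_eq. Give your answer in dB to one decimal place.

73.0 dB

Weight each interval's intensity by its duration and average over T = 10.1 h:
Σ tᵢ·10^(Lᵢ/10) = 4.4·10^(64/10) + 1·10^(66/10) + 4.7·10^(76/10) = 2.021e+08.
L_eq = 10·log₁₀(2.021e+08/10.1) = 73.01 dB.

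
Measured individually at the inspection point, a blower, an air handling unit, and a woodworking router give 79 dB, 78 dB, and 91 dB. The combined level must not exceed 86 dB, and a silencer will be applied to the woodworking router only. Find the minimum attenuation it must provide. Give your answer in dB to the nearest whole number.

7 dB

Everything except the woodworking router sums to 10^(79/10) + 10^(78/10) = 1.425e+08 in linear terms, 81.54 dB.
The limit corresponds to 10^(86/10) = 3.981e+08; subtracting the fixed part leaves 2.556e+08 for the woodworking router, i.e. 84.08 dB.
So the woodworking router must be reduced from 91 to 84.08 dB: IL = 6.92 dB.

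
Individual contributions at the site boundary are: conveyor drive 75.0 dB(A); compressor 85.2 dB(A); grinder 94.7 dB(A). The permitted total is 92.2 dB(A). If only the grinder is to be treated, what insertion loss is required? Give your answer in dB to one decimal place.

3.6 dB

The untreated sources together contribute 10^(75.0/10) + 10^(85.2/10) = 3.628e+08, i.e. 85.60 dB(A).
To meet 92.2 dB(A) overall, the treated grinder may contribute at most 10^(92.2/10) − 3.628e+08 = 1.297e+09, i.e. 91.13 dB(A).
So the grinder must be reduced from 94.7 to 91.13 dB(A): IL = 3.57 dB.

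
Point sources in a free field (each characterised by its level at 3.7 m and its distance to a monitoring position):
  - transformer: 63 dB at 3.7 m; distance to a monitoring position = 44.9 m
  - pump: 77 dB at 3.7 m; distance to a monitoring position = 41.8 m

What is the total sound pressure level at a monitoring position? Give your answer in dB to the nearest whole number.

56 dB

Propagate each source to the receiver with L = L_ref − 20·log₁₀(r/r_ref), then add intensities.
transformer: 63 − 20·log₁₀(44.9/3.7) = 63 − 21.68 = 41.32 dB.
pump: 77 − 20·log₁₀(41.8/3.7) = 77 − 21.06 = 55.94 dB.
Σ 10^(L/10) = 4.062e+05 → L_total = 10·log₁₀(4.062e+05) = 56.09 dB.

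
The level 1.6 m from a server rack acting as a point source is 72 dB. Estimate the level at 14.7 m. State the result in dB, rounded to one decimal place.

Spherical spreading from a point source gives a 20·log₁₀(r₂/r₁) drop.
L₂ = 72 − 20·log₁₀(14.7/1.6) = 72 − 19.264 = 52.74 dB.

52.7 dB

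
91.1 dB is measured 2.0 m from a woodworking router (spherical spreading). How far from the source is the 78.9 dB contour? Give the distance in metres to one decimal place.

For a point source L₁ − L₂ = 20·log₁₀(r₂/r₁), so r₂ = r₁·10^((L₁−L₂)/20).
r₂ = 2.0·10^((91.1−78.9)/20) = 2.0·10^(12.2/20) = 8.15 m.

8.1 m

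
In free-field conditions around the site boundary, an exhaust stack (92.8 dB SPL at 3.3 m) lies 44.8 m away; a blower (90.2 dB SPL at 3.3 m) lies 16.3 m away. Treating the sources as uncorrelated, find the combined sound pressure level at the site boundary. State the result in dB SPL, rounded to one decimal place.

77.3 dB SPL

First find each source's level at the receiver (point-source: −20·log₁₀(r/r_ref)), then combine on an intensity basis.
exhaust stack: 92.8 − 20·log₁₀(44.8/3.3) = 92.8 − 22.66 = 70.14 dB SPL.
blower: 90.2 − 20·log₁₀(16.3/3.3) = 90.2 − 13.87 = 76.33 dB SPL.
Σ 10^(L/10) = 5.326e+07 → L_total = 10·log₁₀(5.326e+07) = 77.26 dB SPL.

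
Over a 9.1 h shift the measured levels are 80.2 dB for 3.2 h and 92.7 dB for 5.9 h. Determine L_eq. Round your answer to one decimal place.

L_eq = 10·log₁₀[(1/T)·Σ tᵢ·10^(Lᵢ/10)] with T = 9.1 h.
Σ tᵢ·10^(Lᵢ/10) = 3.2·10^(80.2/10) + 5.9·10^(92.7/10) = 1.132e+10.
L_eq = 10·log₁₀(1.132e+10/9.1) = 90.95 dB.

90.9 dB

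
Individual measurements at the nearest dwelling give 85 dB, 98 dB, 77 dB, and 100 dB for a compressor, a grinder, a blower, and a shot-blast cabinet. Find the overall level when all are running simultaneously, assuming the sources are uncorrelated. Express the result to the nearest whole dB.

102 dB

For uncorrelated sources the intensities add, so convert each level to linear form, sum, and take 10·log₁₀ of the total.
Σ 10^(L/10) = 10^(85/10) + 10^(98/10) + 10^(77/10) + 10^(100/10) = 1.668e+10.
L_total = 10·log₁₀(1.668e+10) = 102.22 dB.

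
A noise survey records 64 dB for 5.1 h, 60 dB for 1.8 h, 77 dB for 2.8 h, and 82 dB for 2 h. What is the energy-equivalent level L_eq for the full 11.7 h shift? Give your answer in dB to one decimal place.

76.1 dB

L_eq = 10·log₁₀[(1/T)·Σ tᵢ·10^(Lᵢ/10)] with T = 11.7 h.
Σ tᵢ·10^(Lᵢ/10) = 5.1·10^(64/10) + 1.8·10^(60/10) + 2.8·10^(77/10) + 2·10^(82/10) = 4.719e+08.
L_eq = 10·log₁₀(4.719e+08/11.7) = 76.06 dB.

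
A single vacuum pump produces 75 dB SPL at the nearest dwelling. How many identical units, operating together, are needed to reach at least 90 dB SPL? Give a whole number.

The shortfall is 90 − 75 = 15.0 dB, and N units add 10·log₁₀ N, so need 10·log₁₀ N ≥ 15.0.
N ≥ 10^(15.0/10) = 31.623, so N = 32.

32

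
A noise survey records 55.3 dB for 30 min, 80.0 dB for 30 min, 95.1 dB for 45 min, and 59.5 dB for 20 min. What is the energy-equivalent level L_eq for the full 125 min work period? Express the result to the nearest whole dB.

91 dB

The energy average is taken in the linear domain: L_eq = 10·log₁₀[(Σ tᵢ·10^(Lᵢ/10))/T], T = 125 min.
Σ tᵢ·10^(Lᵢ/10) = 30·10^(55.3/10) + 30·10^(80.0/10) + 45·10^(95.1/10) + 20·10^(59.5/10) = 1.486e+11.
L_eq = 10·log₁₀(1.486e+11/125) = 90.75 dB.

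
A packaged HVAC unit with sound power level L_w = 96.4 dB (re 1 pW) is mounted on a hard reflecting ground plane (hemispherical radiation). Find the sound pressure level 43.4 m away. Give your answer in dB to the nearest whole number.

The power spreads over a hemisphere of area 2π·r², so L_p = L_w − 10·log₁₀(2π·r²).
2π·r² = 1.183e+04 m², 10·log₁₀ of that is 40.732 dB.
L_p = 96.4 − 40.732 = 55.67 dB.

56 dB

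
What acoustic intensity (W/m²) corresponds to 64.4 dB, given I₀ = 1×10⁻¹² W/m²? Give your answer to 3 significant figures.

L = 10·log₁₀(I/I₀) ⇒ I = I₀·10^(L/10) = 10⁻¹² × 10^6.44.

2.75e-06 W/m²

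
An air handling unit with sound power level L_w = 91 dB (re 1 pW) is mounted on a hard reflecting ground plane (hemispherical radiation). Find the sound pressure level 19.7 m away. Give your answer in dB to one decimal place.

57.1 dB

L_p = L_w − 10·log₁₀(2π·r²) with r = 19.7 m.
2π·r² = 2438 m², 10·log₁₀ of that is 33.871 dB.
L_p = 91 − 33.871 = 57.13 dB.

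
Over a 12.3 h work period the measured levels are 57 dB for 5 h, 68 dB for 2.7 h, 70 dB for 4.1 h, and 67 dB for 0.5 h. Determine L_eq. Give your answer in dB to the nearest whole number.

67 dB

L_eq = 10·log₁₀[(1/T)·Σ tᵢ·10^(Lᵢ/10)] with T = 12.3 h.
Σ tᵢ·10^(Lᵢ/10) = 5·10^(57/10) + 2.7·10^(68/10) + 4.1·10^(70/10) + 0.5·10^(67/10) = 6.305e+07.
L_eq = 10·log₁₀(6.305e+07/12.3) = 67.10 dB.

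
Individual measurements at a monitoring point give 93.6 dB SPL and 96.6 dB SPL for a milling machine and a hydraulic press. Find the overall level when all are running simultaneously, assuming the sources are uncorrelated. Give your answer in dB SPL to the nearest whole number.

For uncorrelated sources the intensities add, so convert each level to linear form, sum, and take 10·log₁₀ of the total.
Σ 10^(L/10) = 10^(93.6/10) + 10^(96.6/10) = 6.862e+09.
L_total = 10·log₁₀(6.862e+09) = 98.36 dB SPL.

98 dB SPL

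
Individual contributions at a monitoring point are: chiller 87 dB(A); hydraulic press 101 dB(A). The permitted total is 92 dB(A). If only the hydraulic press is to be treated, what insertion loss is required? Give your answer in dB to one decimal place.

The untreated sources together contribute 10^(87/10) = 5.012e+08, i.e. 87.00 dB(A).
The limit corresponds to 10^(92/10) = 1.585e+09; subtracting the fixed part leaves 1.084e+09 for the hydraulic press, i.e. 90.35 dB(A).
Required insertion loss = 101 − 90.35 = 10.65 dB.

10.7 dB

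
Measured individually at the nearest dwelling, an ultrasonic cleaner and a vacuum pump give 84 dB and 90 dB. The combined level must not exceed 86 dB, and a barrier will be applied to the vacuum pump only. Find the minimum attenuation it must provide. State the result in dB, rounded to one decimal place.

8.3 dB

Fixed contribution from the other source: Σ 10^(L/10) = 10^(84/10) = 2.512e+08 (84.00 dB).
The limit corresponds to 10^(86/10) = 3.981e+08; subtracting the fixed part leaves 1.469e+08 for the vacuum pump, i.e. 81.67 dB.
Required insertion loss = 90 − 81.67 = 8.33 dB.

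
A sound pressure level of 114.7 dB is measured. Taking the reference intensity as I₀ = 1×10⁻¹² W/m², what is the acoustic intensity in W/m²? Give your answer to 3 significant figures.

I = I₀·10^(L/10) = 10⁻¹² × 10^(114.7/10) = 10^(-0.530).

0.295 W/m²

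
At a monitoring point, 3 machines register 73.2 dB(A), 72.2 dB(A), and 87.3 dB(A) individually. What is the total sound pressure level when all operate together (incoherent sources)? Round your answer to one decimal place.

Incoherent sources combine by intensity addition: L_total = 10·log₁₀(Σ 10^(L_i/10)).
Σ 10^(L/10) = 10^(73.2/10) + 10^(72.2/10) + 10^(87.3/10) = 5.745e+08.
L_total = 10·log₁₀(5.745e+08) = 87.59 dB(A).

87.6 dB(A)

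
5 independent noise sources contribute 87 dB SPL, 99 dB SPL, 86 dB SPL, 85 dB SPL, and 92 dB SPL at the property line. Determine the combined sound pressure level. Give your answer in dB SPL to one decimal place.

100.3 dB SPL

For uncorrelated sources the intensities add, so convert each level to linear form, sum, and take 10·log₁₀ of the total.
Σ 10^(L/10) = 10^(87/10) + 10^(99/10) + 10^(86/10) + 10^(85/10) + 10^(92/10) = 1.074e+10.
L_total = 10·log₁₀(1.074e+10) = 100.31 dB SPL.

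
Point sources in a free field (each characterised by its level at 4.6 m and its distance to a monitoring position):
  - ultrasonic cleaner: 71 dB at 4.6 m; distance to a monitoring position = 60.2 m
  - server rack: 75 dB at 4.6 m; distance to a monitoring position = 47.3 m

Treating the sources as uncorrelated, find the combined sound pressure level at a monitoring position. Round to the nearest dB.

56 dB

Apply inverse-square spreading to bring every level to the receiver, then sum 10^(L/10).
ultrasonic cleaner: 71 − 20·log₁₀(60.2/4.6) = 71 − 22.34 = 48.66 dB.
server rack: 75 − 20·log₁₀(47.3/4.6) = 75 − 20.24 = 54.76 dB.
Σ 10^(L/10) = 3.726e+05 → L_total = 10·log₁₀(3.726e+05) = 55.71 dB.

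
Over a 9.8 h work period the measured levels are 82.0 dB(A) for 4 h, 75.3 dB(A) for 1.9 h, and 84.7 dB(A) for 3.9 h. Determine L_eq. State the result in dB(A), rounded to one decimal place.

82.8 dB(A)

The energy average is taken in the linear domain: L_eq = 10·log₁₀[(Σ tᵢ·10^(Lᵢ/10))/T], T = 9.8 h.
Σ tᵢ·10^(Lᵢ/10) = 4·10^(82.0/10) + 1.9·10^(75.3/10) + 3.9·10^(84.7/10) = 1.849e+09.
L_eq = 10·log₁₀(1.849e+09/9.8) = 82.76 dB(A).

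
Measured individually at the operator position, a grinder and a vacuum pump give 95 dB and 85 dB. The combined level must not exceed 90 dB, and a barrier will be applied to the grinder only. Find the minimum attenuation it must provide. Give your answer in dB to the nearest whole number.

The untreated sources together contribute 10^(85/10) = 3.162e+08, i.e. 85.00 dB.
The limit corresponds to 10^(90/10) = 1.000e+09; subtracting the fixed part leaves 6.838e+08 for the grinder, i.e. 88.35 dB.
Required insertion loss = 95 − 88.35 = 6.65 dB.

7 dB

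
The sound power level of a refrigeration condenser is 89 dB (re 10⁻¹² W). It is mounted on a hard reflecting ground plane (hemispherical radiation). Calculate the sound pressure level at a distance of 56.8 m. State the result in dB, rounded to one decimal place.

45.9 dB

Free-field hemispherical radiation: L_p = L_w − 10·log₁₀(2π·r²), r = 56.8 m.
2π·r² = 2.027e+04 m², 10·log₁₀ of that is 43.069 dB.
L_p = 89 − 43.069 = 45.93 dB.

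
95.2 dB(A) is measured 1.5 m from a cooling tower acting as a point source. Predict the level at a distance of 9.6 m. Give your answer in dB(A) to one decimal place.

Point-source attenuation: ΔL = 20·log₁₀(r₂/r₁) = 20·log₁₀(9.6/1.5) = 16.124 dB.
L₂ = 95.2 − 20·log₁₀(9.6/1.5) = 95.2 − 16.124 = 79.08 dB(A).

79.1 dB(A)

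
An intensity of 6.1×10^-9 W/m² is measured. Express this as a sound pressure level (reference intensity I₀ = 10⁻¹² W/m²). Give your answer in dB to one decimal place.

I/I₀ = 6.1×10^-9/10⁻¹² = 6.1×10^3, and L = 10·log₁₀(I/I₀).
L = 10·(0.7853 + 3) = 37.85 dB.

37.9 dB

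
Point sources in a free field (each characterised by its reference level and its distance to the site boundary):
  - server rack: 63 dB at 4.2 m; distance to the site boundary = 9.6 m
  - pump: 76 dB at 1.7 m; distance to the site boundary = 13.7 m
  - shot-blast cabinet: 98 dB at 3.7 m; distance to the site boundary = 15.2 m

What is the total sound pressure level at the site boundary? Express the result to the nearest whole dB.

86 dB

First find each source's level at the receiver (point-source: −20·log₁₀(r/r_ref)), then combine on an intensity basis.
server rack: 63 − 20·log₁₀(9.6/4.2) = 63 − 7.18 = 55.82 dB.
pump: 76 − 20·log₁₀(13.7/1.7) = 76 − 18.13 = 57.87 dB.
shot-blast cabinet: 98 − 20·log₁₀(15.2/3.7) = 98 − 12.27 = 85.73 dB.
Σ 10^(L/10) = 3.749e+08 → L_total = 10·log₁₀(3.749e+08) = 85.74 dB.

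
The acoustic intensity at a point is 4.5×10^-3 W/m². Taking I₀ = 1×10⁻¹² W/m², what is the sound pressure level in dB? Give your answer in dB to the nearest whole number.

Dividing by I₀ shifts the exponent by 12: I/I₀ = 4.5×10^9.
L = 10·(0.6532 + 9) = 96.53 dB.

97 dB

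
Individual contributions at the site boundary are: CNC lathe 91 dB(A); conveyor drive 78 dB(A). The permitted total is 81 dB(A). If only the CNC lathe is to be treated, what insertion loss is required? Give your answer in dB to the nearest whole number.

Fixed contribution from the other source: Σ 10^(L/10) = 10^(78/10) = 6.310e+07 (78.00 dB(A)).
To meet 81 dB(A) overall, the treated CNC lathe may contribute at most 10^(81/10) − 6.310e+07 = 6.280e+07, i.e. 77.98 dB(A).
So the CNC lathe must be reduced from 91 to 77.98 dB(A): IL = 13.02 dB.

13 dB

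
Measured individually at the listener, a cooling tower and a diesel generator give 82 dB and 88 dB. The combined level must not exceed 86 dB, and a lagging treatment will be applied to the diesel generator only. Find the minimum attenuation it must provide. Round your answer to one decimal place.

Fixed contribution from the other source: Σ 10^(L/10) = 10^(82/10) = 1.585e+08 (82.00 dB).
To meet 86 dB overall, the treated diesel generator may contribute at most 10^(86/10) − 1.585e+08 = 2.396e+08, i.e. 83.80 dB.
Required insertion loss = 88 − 83.80 = 4.20 dB.

4.2 dB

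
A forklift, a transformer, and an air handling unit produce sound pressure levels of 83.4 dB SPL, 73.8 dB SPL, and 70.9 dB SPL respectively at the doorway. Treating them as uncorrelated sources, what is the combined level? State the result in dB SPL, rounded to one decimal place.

Incoherent sources combine by intensity addition: L_total = 10·log₁₀(Σ 10^(L_i/10)).
Σ 10^(L/10) = 10^(83.4/10) + 10^(73.8/10) + 10^(70.9/10) = 2.551e+08.
L_total = 10·log₁₀(2.551e+08) = 84.07 dB SPL.

84.1 dB SPL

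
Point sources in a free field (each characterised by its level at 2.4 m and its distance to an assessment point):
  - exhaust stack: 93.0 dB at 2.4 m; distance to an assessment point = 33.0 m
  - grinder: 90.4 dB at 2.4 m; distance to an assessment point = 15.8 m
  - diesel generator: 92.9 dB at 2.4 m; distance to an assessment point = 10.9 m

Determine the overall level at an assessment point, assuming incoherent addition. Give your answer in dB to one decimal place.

Apply inverse-square spreading to bring every level to the receiver, then sum 10^(L/10).
exhaust stack: 93.0 − 20·log₁₀(33.0/2.4) = 93.0 − 22.77 = 70.23 dB.
grinder: 90.4 − 20·log₁₀(15.8/2.4) = 90.4 − 16.37 = 74.03 dB.
diesel generator: 92.9 − 20·log₁₀(10.9/2.4) = 92.9 − 13.14 = 79.76 dB.
Σ 10^(L/10) = 1.304e+08 → L_total = 10·log₁₀(1.304e+08) = 81.15 dB.

81.2 dB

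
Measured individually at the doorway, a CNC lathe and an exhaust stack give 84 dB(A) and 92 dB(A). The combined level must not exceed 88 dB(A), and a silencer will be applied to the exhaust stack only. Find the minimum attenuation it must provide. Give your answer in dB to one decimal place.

6.2 dB

Fixed contribution from the other source: Σ 10^(L/10) = 10^(84/10) = 2.512e+08 (84.00 dB(A)).
The limit corresponds to 10^(88/10) = 6.310e+08; subtracting the fixed part leaves 3.798e+08 for the exhaust stack, i.e. 85.80 dB(A).
So the exhaust stack must be reduced from 92 to 85.80 dB(A): IL = 6.20 dB.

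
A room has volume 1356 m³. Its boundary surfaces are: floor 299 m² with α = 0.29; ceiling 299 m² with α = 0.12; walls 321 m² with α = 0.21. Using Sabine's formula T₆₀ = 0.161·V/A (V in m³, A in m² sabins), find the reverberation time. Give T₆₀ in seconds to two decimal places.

A = Σ Sᵢαᵢ = 299·0.29 + 299·0.12 + 321·0.21 = 190.00 m².
T₆₀ = 0.161·V/A = 0.161·1356/190.00 = 1.149 s.

1.15 s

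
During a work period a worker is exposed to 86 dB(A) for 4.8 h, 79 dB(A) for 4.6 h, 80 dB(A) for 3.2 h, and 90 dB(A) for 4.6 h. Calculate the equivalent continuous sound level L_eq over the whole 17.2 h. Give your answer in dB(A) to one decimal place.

86.2 dB(A)

Weight each interval's intensity by its duration and average over T = 17.2 h:
Σ tᵢ·10^(Lᵢ/10) = 4.8·10^(86/10) + 4.6·10^(79/10) + 3.2·10^(80/10) + 4.6·10^(90/10) = 7.196e+09.
L_eq = 10·log₁₀(7.196e+09/17.2) = 86.22 dB(A).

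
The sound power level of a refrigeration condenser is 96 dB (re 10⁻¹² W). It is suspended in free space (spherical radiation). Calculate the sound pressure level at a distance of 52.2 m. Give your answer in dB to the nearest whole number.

51 dB

L_p = L_w − 10·log₁₀(4π·r²) with r = 52.2 m.
4π·r² = 3.424e+04 m², 10·log₁₀ of that is 45.346 dB.
L_p = 96 − 45.346 = 50.65 dB.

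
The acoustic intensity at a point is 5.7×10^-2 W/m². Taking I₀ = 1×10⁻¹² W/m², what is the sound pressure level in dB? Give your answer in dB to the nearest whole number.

108 dB

L = 10·log₁₀(I/I₀) = 10·log₁₀(5.7×10^-2/10⁻¹²) = 10·log₁₀(5.7×10^10).
L = 10·(0.7559 + 10) = 107.56 dB.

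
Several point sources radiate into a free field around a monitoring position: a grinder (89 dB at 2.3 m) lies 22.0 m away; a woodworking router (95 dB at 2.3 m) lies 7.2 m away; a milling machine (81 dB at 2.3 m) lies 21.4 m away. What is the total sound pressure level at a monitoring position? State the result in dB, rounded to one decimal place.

Apply inverse-square spreading to bring every level to the receiver, then sum 10^(L/10).
grinder: 89 − 20·log₁₀(22.0/2.3) = 89 − 19.61 = 69.39 dB.
woodworking router: 95 − 20·log₁₀(7.2/2.3) = 95 − 9.91 = 85.09 dB.
milling machine: 81 − 20·log₁₀(21.4/2.3) = 81 − 19.37 = 61.63 dB.
Σ 10^(L/10) = 3.328e+08 → L_total = 10·log₁₀(3.328e+08) = 85.22 dB.

85.2 dB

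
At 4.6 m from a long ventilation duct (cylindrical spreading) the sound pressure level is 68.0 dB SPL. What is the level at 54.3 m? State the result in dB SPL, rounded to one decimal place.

Cylindrical spreading from a line source gives a 10·log₁₀(r₂/r₁) drop.
L₂ = 68.0 − 10·log₁₀(54.3/4.6) = 68.0 − 10.720 = 57.28 dB SPL.

57.3 dB SPL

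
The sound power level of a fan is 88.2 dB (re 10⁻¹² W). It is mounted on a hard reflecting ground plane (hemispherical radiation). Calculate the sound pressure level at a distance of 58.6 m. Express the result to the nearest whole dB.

L_p = L_w − 10·log₁₀(2π·r²) with r = 58.6 m.
2π·r² = 2.158e+04 m², 10·log₁₀ of that is 43.340 dB.
L_p = 88.2 − 43.340 = 44.86 dB.

45 dB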